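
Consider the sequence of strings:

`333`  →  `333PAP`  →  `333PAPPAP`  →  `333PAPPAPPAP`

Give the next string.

333PAPPAPPAPPAP

Every step adds PAP to the end: s(k+1) = s(k)·PAP.
One more step from 333PAPPAPPAP gives the answer.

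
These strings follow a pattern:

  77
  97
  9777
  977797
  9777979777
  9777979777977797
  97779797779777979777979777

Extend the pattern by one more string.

977797977797779797779797779777979777977797

From term 3 onward, concatenate the last term with the second-to-last: 97·77 = 9777, 9777·97 = 977797, …
The next term joins 97779797779777979777979777 and 9777979777977797.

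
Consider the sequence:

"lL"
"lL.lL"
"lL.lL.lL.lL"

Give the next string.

s(k+1) = s(k)·.·s(k) — each term doubles the last with '.' between the halves.
Doubling lL.lL.lL.lL with '.' between the halves:

lL.lL.lL.lL.lL.lL.lL.lL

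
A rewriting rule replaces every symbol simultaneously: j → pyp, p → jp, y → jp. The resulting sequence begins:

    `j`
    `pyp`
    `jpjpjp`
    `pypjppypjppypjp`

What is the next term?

Rewriting the 15 symbols of pypjppypjppypjp one by one yields jp jp jp pyp jp jp jp jp pyp jp jp jp jp pyp jp; concatenated:

jpjpjppypjpjpjpjppypjpjpjpjppypjp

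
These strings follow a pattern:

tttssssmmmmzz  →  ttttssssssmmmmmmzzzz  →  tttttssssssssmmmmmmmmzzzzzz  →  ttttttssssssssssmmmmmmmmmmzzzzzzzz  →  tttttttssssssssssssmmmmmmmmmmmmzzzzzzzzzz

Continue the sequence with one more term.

ttttttttssssssssssssssmmmmmmmmmmmmmmzzzzzzzzzzzz

The n-th term is n+1 t's then 2n s's then 2n m's then 2n-2 z's, where the shown terms are n = 2, 3, 4, 5, 6.
At n = 7 the blocks have lengths 8, 14, 14, 12.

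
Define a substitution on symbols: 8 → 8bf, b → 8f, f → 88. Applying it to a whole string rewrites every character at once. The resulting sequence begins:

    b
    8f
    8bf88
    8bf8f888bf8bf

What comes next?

Replace each of the 13 characters of 8bf8f888bf8bf in place — 8bf 8f 88 8bf 88 8bf 8bf 8bf 8f 88 8bf 8f 88 — and concatenate.

8bf8f888bf888bf8bf8bf8f888bf8f88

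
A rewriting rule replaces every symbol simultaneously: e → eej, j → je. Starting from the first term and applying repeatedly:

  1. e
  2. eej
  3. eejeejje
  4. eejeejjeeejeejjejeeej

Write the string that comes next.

eejeejjeeejeejjejeeejeejeejjeeejeejjejeeejjeeejeejeejje

φ(eejeejjeeejeejjejeeej) expands symbol-by-symbol to eej eej je eej eej je je eej eej eej je eej eej je je eej je eej eej eej je; joining the 21 pieces gives the next term.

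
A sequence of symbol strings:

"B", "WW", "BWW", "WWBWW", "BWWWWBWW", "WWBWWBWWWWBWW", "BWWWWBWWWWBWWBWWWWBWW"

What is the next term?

WWBWWBWWWWBWWBWWWWBWWWWBWWBWWWWBWW

Each term (from the third on) is the two preceding terms concatenated in order: term 3 = B·WW = BWW.
So term 8 is WWBWWBWWWWBWW·BWWWWBWWWWBWWBWWWWBWW.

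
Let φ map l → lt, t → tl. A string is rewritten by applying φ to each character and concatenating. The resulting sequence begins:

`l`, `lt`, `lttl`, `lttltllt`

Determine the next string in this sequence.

Rewriting each symbol of lttltllt: l→lt, t→tl, t→tl, l→lt, t→tl, l→lt, l→lt, t→tl, which concatenates to lt tl tl lt tl lt lt tl.

lttltllttlltlttl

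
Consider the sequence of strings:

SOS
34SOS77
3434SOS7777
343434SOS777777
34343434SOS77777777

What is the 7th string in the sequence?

s(k+1) = 34·s(k)·77, so each term gains 34 as a prefix and 77 as a suffix.
From 34343434SOS77777777, 2 further steps: 34343434SOS77777777 → 3434343434SOS7777777777 → (answer).

343434343434SOS777777777777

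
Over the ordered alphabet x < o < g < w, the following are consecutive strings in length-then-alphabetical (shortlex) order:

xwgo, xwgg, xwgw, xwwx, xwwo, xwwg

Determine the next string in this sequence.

Find the rightmost character of xwwg below w, bump it to the next letter, and reset everything to its right to x.

xwww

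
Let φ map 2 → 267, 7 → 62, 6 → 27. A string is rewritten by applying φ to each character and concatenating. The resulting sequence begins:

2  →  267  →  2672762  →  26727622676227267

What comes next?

26727622676227267267276227267267622672762

Applying the rule to each of the 17 symbols of 26727622676227267 gives the pieces 267 27 62 267 62 27 267 267 27 62 27 267 267 62 267 27 62, which concatenate to the answer.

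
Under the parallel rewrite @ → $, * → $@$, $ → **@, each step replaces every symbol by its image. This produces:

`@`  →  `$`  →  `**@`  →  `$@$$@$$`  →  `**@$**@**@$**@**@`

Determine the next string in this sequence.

Rewriting the 17 symbols of **@$**@**@$**@**@ one by one yields $@$ $@$ $ **@ $@$ $@$ $ $@$ $@$ $ **@ $@$ $@$ $ $@$ $@$ $; concatenated:

$@$$@$$**@$@$$@$$$@$$@$$**@$@$$@$$$@$$@$$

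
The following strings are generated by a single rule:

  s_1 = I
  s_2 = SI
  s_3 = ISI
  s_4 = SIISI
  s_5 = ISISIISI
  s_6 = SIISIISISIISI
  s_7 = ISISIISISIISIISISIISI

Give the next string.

SIISIISISIISIISISIISISIISIISISIISI

Each term (from the third on) is the two preceding terms concatenated in order: term 3 = I·SI = ISI.
So term 8 is SIISIISISIISI·ISISIISISIISIISISIISI.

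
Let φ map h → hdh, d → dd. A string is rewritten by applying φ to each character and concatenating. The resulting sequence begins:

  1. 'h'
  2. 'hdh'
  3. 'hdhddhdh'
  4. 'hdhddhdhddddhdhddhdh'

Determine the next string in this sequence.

φ(hdhddhdhddddhdhddhdh) expands symbol-by-symbol to hdh dd hdh dd dd hdh dd hdh dd dd dd dd hdh dd hdh dd dd hdh dd hdh; joining the 20 pieces gives the next term.

hdhddhdhddddhdhddhdhddddddddhdhddhdhddddhdhddhdh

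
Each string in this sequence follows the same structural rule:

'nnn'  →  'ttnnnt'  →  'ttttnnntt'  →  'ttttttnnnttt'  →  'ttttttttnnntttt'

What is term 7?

ttttttttttttnnntttttt

Each term wraps the previous one in tt on the left and t on the right.
From ttttttttnnntttt, 2 further steps: ttttttttnnntttt → ttttttttttnnnttttt → (answer).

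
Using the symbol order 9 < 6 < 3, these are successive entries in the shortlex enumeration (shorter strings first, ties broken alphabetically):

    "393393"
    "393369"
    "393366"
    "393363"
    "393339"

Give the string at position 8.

Stepping forward 3 times from 393339: 393339 → 393336 → 393333, then the target.

369999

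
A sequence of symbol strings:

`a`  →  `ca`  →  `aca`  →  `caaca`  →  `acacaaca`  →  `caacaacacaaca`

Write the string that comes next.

From term 3 onward, concatenate the second-to-last term with the last: a·ca = aca, ca·aca = caaca, …
The next term joins acacaaca and caacaacacaaca.

acacaacacaacaacacaaca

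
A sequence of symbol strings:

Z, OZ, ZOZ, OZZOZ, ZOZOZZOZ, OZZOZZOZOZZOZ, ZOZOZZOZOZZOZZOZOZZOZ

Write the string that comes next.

From term 3 onward, concatenate the second-to-last term with the last: Z·OZ = ZOZ, OZ·ZOZ = OZZOZ, …
The next term joins OZZOZZOZOZZOZ and ZOZOZZOZOZZOZZOZOZZOZ.

OZZOZZOZOZZOZZOZOZZOZOZZOZZOZOZZOZ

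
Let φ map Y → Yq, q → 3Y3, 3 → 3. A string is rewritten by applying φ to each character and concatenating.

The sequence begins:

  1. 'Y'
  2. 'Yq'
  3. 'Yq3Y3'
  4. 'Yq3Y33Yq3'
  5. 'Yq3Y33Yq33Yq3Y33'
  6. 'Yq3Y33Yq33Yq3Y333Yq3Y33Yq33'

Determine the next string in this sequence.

Yq3Y33Yq33Yq3Y333Yq3Y33Yq333Yq3Y33Yq33Yq3Y333

Applying the rule to each of the 27 symbols of Yq3Y33Yq33Yq3Y333Yq3Y33Yq33 gives the pieces Yq 3Y3 3 Yq 3 3 Yq 3Y3 3 3 Yq 3Y3 3 Yq 3 3 3 Yq 3Y3 3 Yq 3 3 Yq 3Y3 3 3, which concatenate to the answer.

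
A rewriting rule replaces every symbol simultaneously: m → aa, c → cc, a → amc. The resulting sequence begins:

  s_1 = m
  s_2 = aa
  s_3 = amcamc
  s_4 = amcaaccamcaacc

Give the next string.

amcaaccamcamcccccamcaaccamcamccccc

φ(amcaaccamcaacc) expands symbol-by-symbol to amc aa cc amc amc cc cc amc aa cc amc amc cc cc; joining the 14 pieces gives the next term.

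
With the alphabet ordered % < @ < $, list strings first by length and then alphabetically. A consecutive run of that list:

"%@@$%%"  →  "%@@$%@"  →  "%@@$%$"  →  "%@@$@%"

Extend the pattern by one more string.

%@@$@@

The successor of %@@$@% increments the rightmost position that isn't already $ and resets every position after it to %.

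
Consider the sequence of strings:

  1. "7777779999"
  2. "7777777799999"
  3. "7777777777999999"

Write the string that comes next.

Each string has the form 7^{2n} 9^{n+1}, where the shown terms are n = 3, 4, 5.
For the next term, n = 6, so the run lengths are 12, 7.

7777777777779999999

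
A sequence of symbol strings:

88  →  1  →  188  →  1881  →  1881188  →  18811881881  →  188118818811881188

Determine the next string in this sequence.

This is a Fibonacci-style word recurrence s(k) = s(k−1)·s(k−2): e.g. 1·88 = 188.
The next term joins 188118818811881188 and 18811881881.

18811881881188118818811881881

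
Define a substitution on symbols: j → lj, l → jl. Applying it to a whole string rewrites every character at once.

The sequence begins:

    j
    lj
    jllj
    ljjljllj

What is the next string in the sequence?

jlljljjlljjljllj

Rewriting each symbol of ljjljllj: l→jl, j→lj, j→lj, l→jl, j→lj, l→jl, l→jl, j→lj, which concatenates to jl lj lj jl lj jl jl lj.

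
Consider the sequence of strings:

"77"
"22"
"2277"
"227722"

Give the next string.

This is a Fibonacci-style word recurrence s(k) = s(k−1)·s(k−2): e.g. 22·77 = 2277.
The next term joins 227722 and 2277.

2277222277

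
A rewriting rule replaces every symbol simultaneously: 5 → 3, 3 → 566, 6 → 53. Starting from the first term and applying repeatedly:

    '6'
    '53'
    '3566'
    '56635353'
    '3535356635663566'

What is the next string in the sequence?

56635663566353535663535356635353

Replace each of the 16 characters of 3535356635663566 in place — 566 3 566 3 566 3 53 53 566 3 53 53 566 3 53 53 — and concatenate.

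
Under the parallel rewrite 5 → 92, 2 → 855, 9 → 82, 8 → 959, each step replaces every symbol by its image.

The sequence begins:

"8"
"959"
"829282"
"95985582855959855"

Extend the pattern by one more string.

829282959929295985595992928292829599292

Replace each of the 17 characters of 95985582855959855 in place — 82 92 82 959 92 92 959 855 959 92 92 82 92 82 959 92 92 — and concatenate.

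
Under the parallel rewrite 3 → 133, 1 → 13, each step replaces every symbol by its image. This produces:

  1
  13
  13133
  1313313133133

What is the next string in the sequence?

1313313133133131331313313313133133

Replace each of the 13 characters of 1313313133133 in place — 13 133 13 133 133 13 133 13 133 133 13 133 133 — and concatenate.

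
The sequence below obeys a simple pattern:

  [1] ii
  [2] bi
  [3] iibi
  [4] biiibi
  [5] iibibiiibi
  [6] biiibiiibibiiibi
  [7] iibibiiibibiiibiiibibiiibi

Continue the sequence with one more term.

Each term (from the third on) is the two preceding terms concatenated in order: term 3 = ii·bi = iibi.
Continuing: biiibiiibibiiibi · iibibiiibibiiibiiibibiiibi gives term 8.

biiibiiibibiiibiiibibiiibibiiibiiibibiiibi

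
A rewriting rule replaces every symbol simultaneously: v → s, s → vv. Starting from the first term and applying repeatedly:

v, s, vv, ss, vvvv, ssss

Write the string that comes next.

Expanding ssss: s→vv, s→vv, s→vv, s→vv. Concatenated: vv vv vv vv.

vvvvvvvv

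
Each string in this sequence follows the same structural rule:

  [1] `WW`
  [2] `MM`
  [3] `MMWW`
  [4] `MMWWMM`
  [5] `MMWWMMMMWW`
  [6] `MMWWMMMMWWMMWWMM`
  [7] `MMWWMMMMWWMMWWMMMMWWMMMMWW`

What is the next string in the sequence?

Each term (from the third on) is the previous term followed by the one before it: term 3 = MM·WW = MMWW.
The next term joins MMWWMMMMWWMMWWMMMMWWMMMMWW and MMWWMMMMWWMMWWMM.

MMWWMMMMWWMMWWMMMMWWMMMMWWMMWWMMMMWWMMWWMM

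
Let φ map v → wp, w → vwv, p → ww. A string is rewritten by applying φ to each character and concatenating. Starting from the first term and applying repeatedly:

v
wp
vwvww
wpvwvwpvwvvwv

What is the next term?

vwvwwwpvwvwpvwvwwwpvwvwpwpvwvwp

Replace each of the 13 characters of wpvwvwpvwvvwv in place — vwv ww wp vwv wp vwv ww wp vwv wp wp vwv wp — and concatenate.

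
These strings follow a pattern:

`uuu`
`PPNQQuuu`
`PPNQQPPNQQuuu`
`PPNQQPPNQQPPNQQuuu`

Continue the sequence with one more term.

Every step adds PPNQQ at the front: s(k+1) = PPNQQ·s(k).
Applying this once more to PPNQQPPNQQPPNQQuuu:

PPNQQPPNQQPPNQQPPNQQuuu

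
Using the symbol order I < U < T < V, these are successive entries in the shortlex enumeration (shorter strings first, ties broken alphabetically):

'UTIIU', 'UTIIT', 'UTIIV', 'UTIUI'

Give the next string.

UTIUU

The successor of UTIUI increments the rightmost position that isn't already V and resets every position after it to I.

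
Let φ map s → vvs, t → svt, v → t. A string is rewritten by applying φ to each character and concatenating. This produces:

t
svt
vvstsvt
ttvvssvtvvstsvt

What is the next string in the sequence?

φ(ttvvssvtvvstsvt) expands symbol-by-symbol to svt svt t t vvs vvs t svt t t vvs svt vvs t svt; joining the 15 pieces gives the next term.

svtsvtttvvsvvstsvtttvvssvtvvstsvt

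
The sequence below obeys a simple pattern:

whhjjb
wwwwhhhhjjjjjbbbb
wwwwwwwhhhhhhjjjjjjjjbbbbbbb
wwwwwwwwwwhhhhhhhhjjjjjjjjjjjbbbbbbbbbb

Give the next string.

wwwwwwwwwwwwwhhhhhhhhhhjjjjjjjjjjjjjjbbbbbbbbbbbbb

Each string has the form w^{3n-2} h^{2n} j^{3n-1} b^{3n-2} (n = 1, 2, …).
Setting n = 5 gives 13, 10, 14, 13 characters in each block.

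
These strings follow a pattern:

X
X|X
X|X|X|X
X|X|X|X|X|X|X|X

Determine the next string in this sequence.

Every step duplicates the string with '|' between the halves.
Doubling X|X|X|X|X|X|X|X with '|' between the halves:

X|X|X|X|X|X|X|X|X|X|X|X|X|X|X|X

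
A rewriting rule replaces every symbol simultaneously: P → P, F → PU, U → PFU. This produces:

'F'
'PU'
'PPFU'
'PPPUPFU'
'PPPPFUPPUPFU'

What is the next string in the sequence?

PPPPPUPFUPPPFUPPUPFU

Rewriting each symbol of PPPPFUPPUPFU: P→P, P→P, P→P, P→P, F→PU, U→PFU, P→P, P→P, U→PFU, P→P, F→PU, U→PFU, which concatenates to P P P P PU PFU P P PFU P PU PFU.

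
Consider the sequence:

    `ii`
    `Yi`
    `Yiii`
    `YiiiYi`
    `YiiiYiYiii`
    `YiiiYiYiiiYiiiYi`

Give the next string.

From term 3 onward, concatenate the last term with the second-to-last: Yi·ii = Yiii, Yiii·Yi = YiiiYi, …
So term 7 is YiiiYiYiiiYiiiYi·YiiiYiYiii.

YiiiYiYiiiYiiiYiYiiiYiYiii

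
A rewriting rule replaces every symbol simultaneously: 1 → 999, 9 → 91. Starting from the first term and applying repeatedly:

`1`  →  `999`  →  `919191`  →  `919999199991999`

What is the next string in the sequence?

Applying the rule to each of the 15 symbols of 919999199991999 gives the pieces 91 999 91 91 91 91 999 91 91 91 91 999 91 91 91, which concatenate to the answer.

919999191919199991919191999919191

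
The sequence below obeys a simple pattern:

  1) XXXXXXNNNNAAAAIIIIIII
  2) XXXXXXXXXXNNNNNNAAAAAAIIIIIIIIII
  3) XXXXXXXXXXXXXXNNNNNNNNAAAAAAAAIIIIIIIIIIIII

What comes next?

Each string has the form X^{4n-2} N^{2n} A^{2n} I^{3n+1}, where the shown terms are n = 2, 3, 4.
Setting n = 5 gives 18, 10, 10, 16 characters in each block.

XXXXXXXXXXXXXXXXXXNNNNNNNNNNAAAAAAAAAAIIIIIIIIIIIIIIII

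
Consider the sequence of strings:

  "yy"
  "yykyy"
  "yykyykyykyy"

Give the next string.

yykyykyykyykyykyykyykyy

Every step duplicates the string with 'k' between the halves.
So the next term is two copies of yykyykyykyy with 'k' between the halves.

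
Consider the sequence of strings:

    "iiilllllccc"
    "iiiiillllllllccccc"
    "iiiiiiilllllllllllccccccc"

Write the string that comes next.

Each string has the form i^{2n-1} l^{3n-1} c^{2n-1}, where the shown terms are n = 2, 3, 4.
At n = 5 the blocks have lengths 9, 14, 9.

iiiiiiiiillllllllllllllccccccccc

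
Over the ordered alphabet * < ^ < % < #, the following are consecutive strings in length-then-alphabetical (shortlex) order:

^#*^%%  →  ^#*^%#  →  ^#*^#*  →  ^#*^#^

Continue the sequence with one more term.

Treat ^#*^#^ as a base-4 numeral over the given alphabet and add one, carrying through any trailing #'s.

^#*^#%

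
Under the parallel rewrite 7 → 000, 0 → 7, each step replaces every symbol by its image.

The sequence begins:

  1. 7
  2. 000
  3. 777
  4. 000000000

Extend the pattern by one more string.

Rewriting each symbol of 000000000: 0→7, 0→7, 0→7, 0→7, 0→7, 0→7, 0→7, 0→7, 0→7, which concatenates to 7 7 7 7 7 7 7 7 7.

777777777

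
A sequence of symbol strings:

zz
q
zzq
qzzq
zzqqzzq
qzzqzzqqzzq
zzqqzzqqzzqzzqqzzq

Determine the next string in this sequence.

From term 3 onward, concatenate the second-to-last term with the last: zz·q = zzq, q·zzq = qzzq, …
So term 8 is qzzqzzqqzzq·zzqqzzqqzzqzzqqzzq.

qzzqzzqqzzqzzqqzzqqzzqzzqqzzq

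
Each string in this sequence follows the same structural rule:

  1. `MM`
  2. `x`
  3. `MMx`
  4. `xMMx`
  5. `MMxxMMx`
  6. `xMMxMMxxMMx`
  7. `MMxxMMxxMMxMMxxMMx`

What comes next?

xMMxMMxxMMxMMxxMMxxMMxMMxxMMx

From term 3 onward, concatenate the second-to-last term with the last: MM·x = MMx, x·MMx = xMMx, …
So term 8 is xMMxMMxxMMx·MMxxMMxxMMxMMxxMMx.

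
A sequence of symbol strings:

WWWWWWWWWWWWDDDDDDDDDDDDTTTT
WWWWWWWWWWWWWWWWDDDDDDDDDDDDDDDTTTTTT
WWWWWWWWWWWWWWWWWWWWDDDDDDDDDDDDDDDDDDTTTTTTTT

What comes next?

WWWWWWWWWWWWWWWWWWWWWWWWDDDDDDDDDDDDDDDDDDDDDTTTTTTTTTT

Reading off run lengths: W runs 12, 16, 20; D runs 12, 15, 18; T runs 4, 6, 8 — each is linear in n, where the shown terms are n = 3, 4, 5.
Setting n = 6 gives 24, 21, 10 characters in each block.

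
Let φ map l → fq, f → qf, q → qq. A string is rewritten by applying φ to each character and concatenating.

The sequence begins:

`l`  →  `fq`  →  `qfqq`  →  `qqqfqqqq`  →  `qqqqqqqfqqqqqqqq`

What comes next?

Replace each of the 16 characters of qqqqqqqfqqqqqqqq in place — qq qq qq qq qq qq qq qf qq qq qq qq qq qq qq qq — and concatenate.

qqqqqqqqqqqqqqqfqqqqqqqqqqqqqqqq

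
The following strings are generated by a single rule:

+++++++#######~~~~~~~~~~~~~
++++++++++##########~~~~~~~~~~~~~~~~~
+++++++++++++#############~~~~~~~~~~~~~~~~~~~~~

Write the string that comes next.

Each string has the form +^{3n-2} #^{3n-2} ~^{4n+1}, where the shown terms are n = 3, 4, 5.
For the next term, n = 6, so the run lengths are 16, 16, 25.

++++++++++++++++################~~~~~~~~~~~~~~~~~~~~~~~~~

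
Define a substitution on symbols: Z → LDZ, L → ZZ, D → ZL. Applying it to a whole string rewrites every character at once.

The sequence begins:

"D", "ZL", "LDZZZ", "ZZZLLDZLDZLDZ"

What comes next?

Applying the rule to each of the 13 symbols of ZZZLLDZLDZLDZ gives the pieces LDZ LDZ LDZ ZZ ZZ ZL LDZ ZZ ZL LDZ ZZ ZL LDZ, which concatenate to the answer.

LDZLDZLDZZZZZZLLDZZZZLLDZZZZLLDZ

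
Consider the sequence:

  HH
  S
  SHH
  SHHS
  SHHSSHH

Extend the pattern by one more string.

From term 3 onward, concatenate the last term with the second-to-last: S·HH = SHH, SHH·S = SHHS, …
The next term joins SHHSSHH and SHHS.

SHHSSHHSHHS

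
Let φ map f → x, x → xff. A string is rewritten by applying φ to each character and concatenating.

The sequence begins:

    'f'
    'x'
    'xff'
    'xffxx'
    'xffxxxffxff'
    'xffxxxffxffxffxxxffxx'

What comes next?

Rewriting the 21 symbols of xffxxxffxffxffxxxffxx one by one yields xff x x xff xff xff x x xff x x xff x x xff xff xff x x xff xff; concatenated:

xffxxxffxffxffxxxffxxxffxxxffxffxffxxxffxff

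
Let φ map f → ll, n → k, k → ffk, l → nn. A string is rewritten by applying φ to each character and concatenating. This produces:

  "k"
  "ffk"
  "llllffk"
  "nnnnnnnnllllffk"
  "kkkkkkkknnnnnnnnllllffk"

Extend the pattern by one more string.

Rewriting the 23 symbols of kkkkkkkknnnnnnnnllllffk one by one yields ffk ffk ffk ffk ffk ffk ffk ffk k k k k k k k k nn nn nn nn ll ll ffk; concatenated:

ffkffkffkffkffkffkffkffkkkkkkkkknnnnnnnnllllffk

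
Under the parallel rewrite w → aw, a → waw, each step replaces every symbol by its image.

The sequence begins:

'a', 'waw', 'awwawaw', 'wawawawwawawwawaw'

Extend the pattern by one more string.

awwawawwawawwawawawwawawwawawawwawawwawaw

Replace each of the 17 characters of wawawawwawawwawaw in place — aw waw aw waw aw waw aw aw waw aw waw aw aw waw aw waw aw — and concatenate.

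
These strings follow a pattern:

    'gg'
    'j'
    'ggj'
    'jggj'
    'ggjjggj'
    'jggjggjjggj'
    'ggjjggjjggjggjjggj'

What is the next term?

This is a Fibonacci-style word recurrence s(k) = s(k−2)·s(k−1): e.g. gg·j = ggj.
The next term joins jggjggjjggj and ggjjggjjggjggjjggj.

jggjggjjggjggjjggjjggjggjjggj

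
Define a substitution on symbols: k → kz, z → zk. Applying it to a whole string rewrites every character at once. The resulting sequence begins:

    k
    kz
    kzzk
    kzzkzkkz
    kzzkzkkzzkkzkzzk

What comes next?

Replace each of the 16 characters of kzzkzkkzzkkzkzzk in place — kz zk zk kz zk kz kz zk zk kz kz zk kz zk zk kz — and concatenate.

kzzkzkkzzkkzkzzkzkkzkzzkkzzkzkkz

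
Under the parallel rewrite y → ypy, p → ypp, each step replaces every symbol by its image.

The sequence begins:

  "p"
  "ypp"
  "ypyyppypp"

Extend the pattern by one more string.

Expanding ypyyppypp: y→ypy, p→ypp, y→ypy, y→ypy, p→ypp, p→ypp, y→ypy, p→ypp, p→ypp. Concatenated: ypy ypp ypy ypy ypp ypp ypy ypp ypp.

ypyyppypyypyyppyppypyyppypp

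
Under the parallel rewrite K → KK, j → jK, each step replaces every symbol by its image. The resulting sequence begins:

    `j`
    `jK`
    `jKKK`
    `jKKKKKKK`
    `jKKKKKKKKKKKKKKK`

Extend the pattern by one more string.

Replace each of the 16 characters of jKKKKKKKKKKKKKKK in place — jK KK KK KK KK KK KK KK KK KK KK KK KK KK KK KK — and concatenate.

jKKKKKKKKKKKKKKKKKKKKKKKKKKKKKKK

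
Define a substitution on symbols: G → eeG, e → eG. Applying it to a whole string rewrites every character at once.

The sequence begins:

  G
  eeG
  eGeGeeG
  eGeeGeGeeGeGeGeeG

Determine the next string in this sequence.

Applying the rule to each of the 17 symbols of eGeeGeGeeGeGeGeeG gives the pieces eG eeG eG eG eeG eG eeG eG eG eeG eG eeG eG eeG eG eG eeG, which concatenate to the answer.

eGeeGeGeGeeGeGeeGeGeGeeGeGeeGeGeeGeGeGeeG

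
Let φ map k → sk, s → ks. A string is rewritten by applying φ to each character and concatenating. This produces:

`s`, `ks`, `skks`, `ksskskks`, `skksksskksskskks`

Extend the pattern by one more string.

Applying the rule to each of the 16 symbols of skksksskksskskks gives the pieces ks sk sk ks sk ks ks sk sk ks ks sk ks sk sk ks, which concatenate to the answer.

ksskskksskksksskskksksskksskskks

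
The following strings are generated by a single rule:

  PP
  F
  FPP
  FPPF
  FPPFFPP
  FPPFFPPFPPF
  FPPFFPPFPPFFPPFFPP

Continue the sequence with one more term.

FPPFFPPFPPFFPPFFPPFPPFFPPFPPF

This is a Fibonacci-style word recurrence s(k) = s(k−1)·s(k−2): e.g. F·PP = FPP.
The next term joins FPPFFPPFPPFFPPFFPP and FPPFFPPFPPF.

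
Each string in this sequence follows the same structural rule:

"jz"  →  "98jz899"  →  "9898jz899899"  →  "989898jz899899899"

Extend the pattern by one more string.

Every step adds 98 to the front and 899 to the end of the previous string.
So the next term is 98·989898jz899899899·899.

98989898jz899899899899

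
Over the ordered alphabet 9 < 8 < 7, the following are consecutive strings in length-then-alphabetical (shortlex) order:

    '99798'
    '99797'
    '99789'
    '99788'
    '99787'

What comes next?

The successor of 99787 increments the rightmost position that isn't already 7 and resets every position after it to 9.

99779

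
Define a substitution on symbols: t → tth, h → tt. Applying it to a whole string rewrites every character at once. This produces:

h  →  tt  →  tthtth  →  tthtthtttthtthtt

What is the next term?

φ(tthtthtttthtthtt) expands symbol-by-symbol to tth tth tt tth tth tt tth tth tth tth tt tth tth tt tth tth; joining the 16 pieces gives the next term.

tthtthtttthtthtttthtthtthtthtttthtthtttthtth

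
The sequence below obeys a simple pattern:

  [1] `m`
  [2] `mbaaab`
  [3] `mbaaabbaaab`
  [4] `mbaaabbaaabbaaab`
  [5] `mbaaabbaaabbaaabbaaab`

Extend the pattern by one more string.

mbaaabbaaabbaaabbaaabbaaab

Every step adds baaab to the end: s(k+1) = s(k)·baaab.
So the next term is mbaaabbaaabbaaabbaaab·baaab.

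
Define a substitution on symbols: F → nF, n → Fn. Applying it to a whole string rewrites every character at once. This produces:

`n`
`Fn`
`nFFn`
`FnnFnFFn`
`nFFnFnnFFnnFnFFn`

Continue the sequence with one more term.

FnnFnFFnnFFnFnnFnFFnFnnFFnnFnFFn

Replace each of the 16 characters of nFFnFnnFFnnFnFFn in place — Fn nF nF Fn nF Fn Fn nF nF Fn Fn nF Fn nF nF Fn — and concatenate.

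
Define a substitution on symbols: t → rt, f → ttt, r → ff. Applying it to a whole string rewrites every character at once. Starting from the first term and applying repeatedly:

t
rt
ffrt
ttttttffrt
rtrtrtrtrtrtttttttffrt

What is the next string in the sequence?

Rewriting the 22 symbols of rtrtrtrtrtrtttttttffrt one by one yields ff rt ff rt ff rt ff rt ff rt ff rt rt rt rt rt rt rt ttt ttt ff rt; concatenated:

ffrtffrtffrtffrtffrtffrtrtrtrtrtrtrtttttttffrt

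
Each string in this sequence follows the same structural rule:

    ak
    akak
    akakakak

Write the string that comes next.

akakakakakakakak

s(k+1) = s(k)·s(k) — each term doubles the last.
So the next term is two copies of akakakak.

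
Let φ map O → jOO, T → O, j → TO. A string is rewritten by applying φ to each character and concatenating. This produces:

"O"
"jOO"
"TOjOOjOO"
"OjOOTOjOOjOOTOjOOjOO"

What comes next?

Applying the rule to each of the 20 symbols of OjOOTOjOOjOOTOjOOjOO gives the pieces jOO TO jOO jOO O jOO TO jOO jOO TO jOO jOO O jOO TO jOO jOO TO jOO jOO, which concatenate to the answer.

jOOTOjOOjOOOjOOTOjOOjOOTOjOOjOOOjOOTOjOOjOOTOjOOjOO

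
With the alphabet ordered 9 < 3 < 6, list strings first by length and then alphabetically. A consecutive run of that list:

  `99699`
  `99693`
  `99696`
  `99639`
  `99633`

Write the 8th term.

99663

Advancing 3 positions from 99633 through 99633 → 99636 → 99669 reaches term 8.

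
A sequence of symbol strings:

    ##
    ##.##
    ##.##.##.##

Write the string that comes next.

Every step duplicates the string with '.' between the halves.
Doubling ##.##.##.## with '.' between the halves:

##.##.##.##.##.##.##.##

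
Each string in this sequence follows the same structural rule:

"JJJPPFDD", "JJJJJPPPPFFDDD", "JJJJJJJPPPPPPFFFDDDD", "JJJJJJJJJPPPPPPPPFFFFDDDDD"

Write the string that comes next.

JJJJJJJJJJJPPPPPPPPPPFFFFFDDDDDD

Each string has the form J^{2n+1} P^{2n} F^{n} D^{n+1} (n = 1, 2, …).
At n = 5 the blocks have lengths 11, 10, 5, 6.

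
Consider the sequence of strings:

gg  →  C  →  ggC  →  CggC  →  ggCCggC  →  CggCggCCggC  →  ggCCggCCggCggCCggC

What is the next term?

From term 3 onward, concatenate the second-to-last term with the last: gg·C = ggC, C·ggC = CggC, …
The next term joins CggCggCCggC and ggCCggCCggCggCCggC.

CggCggCCggCggCCggCCggCggCCggC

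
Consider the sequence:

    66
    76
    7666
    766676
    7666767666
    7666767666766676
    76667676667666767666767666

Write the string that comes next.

From term 3 onward, concatenate the last term with the second-to-last: 76·66 = 7666, 7666·76 = 766676, …
Continuing: 76667676667666767666767666 · 7666767666766676 gives term 8.

766676766676667676667676667666767666766676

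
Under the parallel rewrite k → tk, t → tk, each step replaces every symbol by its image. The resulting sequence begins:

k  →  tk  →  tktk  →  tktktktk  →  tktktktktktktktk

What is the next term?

φ(tktktktktktktktk) expands symbol-by-symbol to tk tk tk tk tk tk tk tk tk tk tk tk tk tk tk tk; joining the 16 pieces gives the next term.

tktktktktktktktktktktktktktktktk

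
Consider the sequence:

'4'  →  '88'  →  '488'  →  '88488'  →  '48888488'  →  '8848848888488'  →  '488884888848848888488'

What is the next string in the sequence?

Each term (from the third on) is the two preceding terms concatenated in order: term 3 = 4·88 = 488.
Continuing: 8848848888488 · 488884888848848888488 gives term 8.

8848848888488488884888848848888488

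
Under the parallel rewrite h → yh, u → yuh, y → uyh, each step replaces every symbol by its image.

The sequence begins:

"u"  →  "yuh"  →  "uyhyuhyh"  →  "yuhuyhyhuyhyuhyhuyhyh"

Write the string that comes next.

Applying the rule to each of the 21 symbols of yuhuyhyhuyhyuhyhuyhyh gives the pieces uyh yuh yh yuh uyh yh uyh yh yuh uyh yh uyh yuh yh uyh yh yuh uyh yh uyh yh, which concatenate to the answer.

uyhyuhyhyuhuyhyhuyhyhyuhuyhyhuyhyuhyhuyhyhyuhuyhyhuyhyh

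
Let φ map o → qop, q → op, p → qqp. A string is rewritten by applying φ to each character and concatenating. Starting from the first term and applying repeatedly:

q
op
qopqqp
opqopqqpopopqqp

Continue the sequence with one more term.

Applying the rule to each of the 15 symbols of opqopqqpopopqqp gives the pieces qop qqp op qop qqp op op qqp qop qqp qop qqp op op qqp, which concatenate to the answer.

qopqqpopqopqqpopopqqpqopqqpqopqqpopopqqp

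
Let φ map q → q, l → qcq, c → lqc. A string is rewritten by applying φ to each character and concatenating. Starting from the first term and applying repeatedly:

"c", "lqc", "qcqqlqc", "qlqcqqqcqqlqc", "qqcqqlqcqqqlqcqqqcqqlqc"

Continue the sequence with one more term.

φ(qqcqqlqcqqqlqcqqqcqqlqc) expands symbol-by-symbol to q q lqc q q qcq q lqc q q q qcq q lqc q q q lqc q q qcq q lqc; joining the 23 pieces gives the next term.

qqlqcqqqcqqlqcqqqqcqqlqcqqqlqcqqqcqqlqc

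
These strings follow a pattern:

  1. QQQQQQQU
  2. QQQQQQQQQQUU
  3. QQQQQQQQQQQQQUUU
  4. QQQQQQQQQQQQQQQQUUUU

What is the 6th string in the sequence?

QQQQQQQQQQQQQQQQQQQQQQUUUUUU

Reading off run lengths: Q runs 7, 10, 13, 16; U runs 1, 2, 3, 4 — each is linear in n, where the shown terms are n = 2, 3, 4, 5.
For term 6, n = 7, so the run lengths are 22, 6.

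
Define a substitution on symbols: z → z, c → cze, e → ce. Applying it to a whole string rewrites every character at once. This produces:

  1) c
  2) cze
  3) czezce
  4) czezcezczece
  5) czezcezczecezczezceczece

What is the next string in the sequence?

Rewriting the 24 symbols of czezcezczecezczezceczece one by one yields cze z ce z cze ce z cze z ce cze ce z cze z ce z cze ce cze z ce cze ce; concatenated:

czezcezczecezczezceczecezczezcezczececzezceczece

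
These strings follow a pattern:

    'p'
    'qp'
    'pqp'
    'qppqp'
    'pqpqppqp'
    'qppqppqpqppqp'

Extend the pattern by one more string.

pqpqppqpqppqppqpqppqp

This is a Fibonacci-style word recurrence s(k) = s(k−2)·s(k−1): e.g. p·qp = pqp.
The next term joins pqpqppqp and qppqppqpqppqp.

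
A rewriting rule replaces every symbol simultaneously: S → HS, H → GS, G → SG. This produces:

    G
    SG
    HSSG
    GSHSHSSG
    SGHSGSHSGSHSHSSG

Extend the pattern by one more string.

Rewriting the 16 symbols of SGHSGSHSGSHSHSSG one by one yields HS SG GS HS SG HS GS HS SG HS GS HS GS HS HS SG; concatenated:

HSSGGSHSSGHSGSHSSGHSGSHSGSHSHSSG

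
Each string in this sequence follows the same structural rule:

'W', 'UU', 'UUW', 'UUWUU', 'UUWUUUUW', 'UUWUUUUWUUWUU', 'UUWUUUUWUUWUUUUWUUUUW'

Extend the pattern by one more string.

From term 3 onward, concatenate the last term with the second-to-last: UU·W = UUW, UUW·UU = UUWUU, …
Continuing: UUWUUUUWUUWUUUUWUUUUW · UUWUUUUWUUWUU gives term 8.

UUWUUUUWUUWUUUUWUUUUWUUWUUUUWUUWUU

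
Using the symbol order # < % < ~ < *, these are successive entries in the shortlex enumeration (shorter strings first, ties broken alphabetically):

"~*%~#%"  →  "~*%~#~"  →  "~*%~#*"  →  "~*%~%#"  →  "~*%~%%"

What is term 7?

~*%~%*

Advancing 2 positions from ~*%~%% through ~*%~%% → ~*%~%~ reaches term 7.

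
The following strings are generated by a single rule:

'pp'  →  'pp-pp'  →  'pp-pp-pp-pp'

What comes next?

pp-pp-pp-pp-pp-pp-pp-pp

Each string is two copies of the previous one joined by '-'.
So the next term is two copies of pp-pp-pp-pp with '-' between the halves.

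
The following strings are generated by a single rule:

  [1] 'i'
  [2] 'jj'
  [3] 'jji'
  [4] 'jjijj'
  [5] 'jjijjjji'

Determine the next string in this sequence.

jjijjjjijjijj

This is a Fibonacci-style word recurrence s(k) = s(k−1)·s(k−2): e.g. jj·i = jji.
So term 6 is jjijjjji·jjijj.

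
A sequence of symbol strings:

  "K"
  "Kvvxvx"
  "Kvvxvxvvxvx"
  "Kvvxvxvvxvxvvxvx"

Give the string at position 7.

Kvvxvxvvxvxvvxvxvvxvxvvxvxvvxvx

The strings grow by a fixed suffix vvxvx each time.
From Kvvxvxvvxvxvvxvx, 3 further steps: Kvvxvxvvxvxvvxvx → Kvvxvxvvxvxvvxvxvvxvx → Kvvxvxvvxvxvvxvxvvxvxvvxvx → (answer).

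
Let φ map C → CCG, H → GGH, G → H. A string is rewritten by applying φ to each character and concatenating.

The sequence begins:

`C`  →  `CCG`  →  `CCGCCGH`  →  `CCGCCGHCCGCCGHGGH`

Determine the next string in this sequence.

Replace each of the 17 characters of CCGCCGHCCGCCGHGGH in place — CCG CCG H CCG CCG H GGH CCG CCG H CCG CCG H GGH H H GGH — and concatenate.

CCGCCGHCCGCCGHGGHCCGCCGHCCGCCGHGGHHHGGH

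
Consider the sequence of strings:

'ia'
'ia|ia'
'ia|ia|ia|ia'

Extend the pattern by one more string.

s(k+1) = s(k)·|·s(k) — each term doubles the last with '|' between the halves.
One more doubling of ia|ia|ia|ia gives the answer.

ia|ia|ia|ia|ia|ia|ia|ia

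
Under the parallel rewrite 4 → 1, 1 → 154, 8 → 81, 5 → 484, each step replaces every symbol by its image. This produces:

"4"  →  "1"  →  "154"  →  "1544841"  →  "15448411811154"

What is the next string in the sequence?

Replace each of the 14 characters of 15448411811154 in place — 154 484 1 1 81 1 154 154 81 154 154 154 484 1 — and concatenate.

15448411811154154811541541544841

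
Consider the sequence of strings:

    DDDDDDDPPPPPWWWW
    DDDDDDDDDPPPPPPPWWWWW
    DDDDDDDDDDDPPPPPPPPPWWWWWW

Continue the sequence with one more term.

Reading off run lengths: D runs 7, 9, 11; P runs 5, 7, 9; W runs 4, 5, 6 — each is linear in n, where the shown terms are n = 3, 4, 5.
For the next term, n = 6, so the run lengths are 13, 11, 7.

DDDDDDDDDDDDDPPPPPPPPPPPWWWWWWW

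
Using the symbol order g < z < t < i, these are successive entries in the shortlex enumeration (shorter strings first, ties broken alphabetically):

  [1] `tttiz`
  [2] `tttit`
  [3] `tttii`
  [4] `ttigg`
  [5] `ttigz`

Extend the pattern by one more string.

Treat ttigz as a base-4 numeral over the given alphabet and add one, carrying through any trailing i's.

ttigt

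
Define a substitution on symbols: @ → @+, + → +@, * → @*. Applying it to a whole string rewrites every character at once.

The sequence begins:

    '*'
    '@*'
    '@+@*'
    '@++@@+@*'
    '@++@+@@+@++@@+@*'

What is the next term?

@++@+@@++@@+@++@@++@+@@+@++@@+@*

Applying the rule to each of the 16 symbols of @++@+@@+@++@@+@* gives the pieces @+ +@ +@ @+ +@ @+ @+ +@ @+ +@ +@ @+ @+ +@ @+ @*, which concatenate to the answer.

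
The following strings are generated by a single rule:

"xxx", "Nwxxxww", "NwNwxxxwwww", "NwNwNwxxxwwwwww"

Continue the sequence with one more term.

s(k+1) = Nw·s(k)·ww, so each term gains Nw as a prefix and ww as a suffix.
One more step from NwNwNwxxxwwwwww gives the answer.

NwNwNwNwxxxwwwwwwww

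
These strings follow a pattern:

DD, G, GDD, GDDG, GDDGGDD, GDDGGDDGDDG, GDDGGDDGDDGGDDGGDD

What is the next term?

GDDGGDDGDDGGDDGGDDGDDGGDDGDDG

From term 3 onward, concatenate the last term with the second-to-last: G·DD = GDD, GDD·G = GDDG, …
The next term joins GDDGGDDGDDGGDDGGDD and GDDGGDDGDDG.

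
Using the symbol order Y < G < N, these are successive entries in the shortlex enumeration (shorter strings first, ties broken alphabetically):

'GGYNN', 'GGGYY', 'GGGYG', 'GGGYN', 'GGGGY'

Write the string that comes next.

Find the rightmost character of GGGGY below N, bump it to the next letter, and reset everything to its right to Y.

GGGGG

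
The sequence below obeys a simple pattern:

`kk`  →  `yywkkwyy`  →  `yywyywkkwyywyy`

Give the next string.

yywyywyywkkwyywyywyy

Each term wraps the previous one in yyw on the left and wyy on the right.
So the next term is yyw·yywyywkkwyywyy·wyy.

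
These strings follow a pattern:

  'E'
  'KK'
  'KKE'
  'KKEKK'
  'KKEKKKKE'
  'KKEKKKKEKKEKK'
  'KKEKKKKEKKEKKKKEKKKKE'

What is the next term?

KKEKKKKEKKEKKKKEKKKKEKKEKKKKEKKEKK

From term 3 onward, concatenate the last term with the second-to-last: KK·E = KKE, KKE·KK = KKEKK, …
So term 8 is KKEKKKKEKKEKKKKEKKKKE·KKEKKKKEKKEKK.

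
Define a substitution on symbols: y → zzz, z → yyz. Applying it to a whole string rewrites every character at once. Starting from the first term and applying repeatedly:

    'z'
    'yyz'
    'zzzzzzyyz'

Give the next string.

yyzyyzyyzyyzyyzyyzzzzzzzyyz

Expanding zzzzzzyyz: z→yyz, z→yyz, z→yyz, z→yyz, z→yyz, z→yyz, y→zzz, y→zzz, z→yyz. Concatenated: yyz yyz yyz yyz yyz yyz zzz zzz yyz.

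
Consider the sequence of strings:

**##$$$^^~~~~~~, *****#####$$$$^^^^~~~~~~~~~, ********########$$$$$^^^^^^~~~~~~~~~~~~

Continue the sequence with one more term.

***********###########$$$$$$^^^^^^^^~~~~~~~~~~~~~~~

Term n consists of 3n-1 *'s, followed by 3n-1 #'s, followed by n+2 $'s, followed by 2n ^'s, followed by 3n+3 ~'s (n = 1, 2, …).
Setting n = 4 gives 11, 11, 6, 8, 15 characters in each block.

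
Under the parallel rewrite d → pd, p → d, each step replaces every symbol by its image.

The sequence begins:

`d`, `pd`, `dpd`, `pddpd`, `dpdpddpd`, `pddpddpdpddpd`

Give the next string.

Rewriting the 13 symbols of pddpddpdpddpd one by one yields d pd pd d pd pd d pd d pd pd d pd; concatenated:

dpdpddpdpddpddpdpddpd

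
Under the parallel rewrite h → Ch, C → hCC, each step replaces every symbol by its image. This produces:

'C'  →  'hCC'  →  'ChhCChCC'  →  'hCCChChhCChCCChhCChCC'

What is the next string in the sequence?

ChhCChCChCCChhCCChChhCChCCChhCChCChCCChChhCChCCChhCChCC

Replace each of the 21 characters of hCCChChhCChCCChhCChCC in place — Ch hCC hCC hCC Ch hCC Ch Ch hCC hCC Ch hCC hCC hCC Ch Ch hCC hCC Ch hCC hCC — and concatenate.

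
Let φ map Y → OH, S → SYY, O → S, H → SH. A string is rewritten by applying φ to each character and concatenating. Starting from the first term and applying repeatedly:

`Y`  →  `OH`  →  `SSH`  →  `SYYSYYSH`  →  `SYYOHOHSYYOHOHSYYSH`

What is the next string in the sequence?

Applying the rule to each of the 19 symbols of SYYOHOHSYYOHOHSYYSH gives the pieces SYY OH OH S SH S SH SYY OH OH S SH S SH SYY OH OH SYY SH, which concatenate to the answer.

SYYOHOHSSHSSHSYYOHOHSSHSSHSYYOHOHSYYSH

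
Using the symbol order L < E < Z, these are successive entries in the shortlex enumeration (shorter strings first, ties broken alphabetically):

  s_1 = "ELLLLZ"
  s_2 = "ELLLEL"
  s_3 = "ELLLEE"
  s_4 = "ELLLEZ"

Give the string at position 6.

ELLLZE

Continuing the enumeration 2 steps past ELLLEZ: ELLLEZ → ELLLZL → (answer).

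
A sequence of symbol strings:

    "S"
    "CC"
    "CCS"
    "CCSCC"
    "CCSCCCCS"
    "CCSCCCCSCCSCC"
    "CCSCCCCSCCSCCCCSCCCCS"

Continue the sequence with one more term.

From term 3 onward, concatenate the last term with the second-to-last: CC·S = CCS, CCS·CC = CCSCC, …
The next term joins CCSCCCCSCCSCCCCSCCCCS and CCSCCCCSCCSCC.

CCSCCCCSCCSCCCCSCCCCSCCSCCCCSCCSCC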